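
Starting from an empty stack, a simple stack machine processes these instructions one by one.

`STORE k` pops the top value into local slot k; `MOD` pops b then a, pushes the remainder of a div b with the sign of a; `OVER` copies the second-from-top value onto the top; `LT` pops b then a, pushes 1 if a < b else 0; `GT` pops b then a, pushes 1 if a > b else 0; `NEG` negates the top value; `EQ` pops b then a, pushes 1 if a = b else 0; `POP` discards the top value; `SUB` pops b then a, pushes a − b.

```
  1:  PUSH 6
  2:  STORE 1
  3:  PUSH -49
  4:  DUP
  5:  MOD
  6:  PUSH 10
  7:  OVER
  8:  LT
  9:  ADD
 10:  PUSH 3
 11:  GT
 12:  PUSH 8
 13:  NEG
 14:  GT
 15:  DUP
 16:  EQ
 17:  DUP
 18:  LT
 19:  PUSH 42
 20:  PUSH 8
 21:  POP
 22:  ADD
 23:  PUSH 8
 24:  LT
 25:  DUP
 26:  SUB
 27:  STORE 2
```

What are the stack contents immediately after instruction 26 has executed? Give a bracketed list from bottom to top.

[0]

PUSH 6   : [6]
STORE 1  : []
PUSH -49 : [-49]
DUP      : [-49, -49]
MOD      : [0]
PUSH 10  : [0, 10]
OVER     : [0, 10, 0]
LT       : [0, 0]
ADD      : [0]
PUSH 3   : [0, 3]
GT       : [0]
PUSH 8   : [0, 8]
NEG      : [0, -8]
GT       : [1]
DUP      : [1, 1]
EQ       : [1]
DUP      : [1, 1]
LT       : [0]
PUSH 42  : [0, 42]
PUSH 8   : [0, 42, 8]
POP      : [0, 42]
ADD      : [42]
PUSH 8   : [42, 8]
LT       : [0]
DUP      : [0, 0]
SUB      : [0]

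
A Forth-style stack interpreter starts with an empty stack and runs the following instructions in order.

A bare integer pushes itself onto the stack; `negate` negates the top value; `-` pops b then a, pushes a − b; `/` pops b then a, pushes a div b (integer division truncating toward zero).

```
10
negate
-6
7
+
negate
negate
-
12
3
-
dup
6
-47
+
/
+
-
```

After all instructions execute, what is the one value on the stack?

10     -> 10
negate -> -10
-6     -> -10 -6
7      -> -10 -6 7
+      -> -10 1
negate -> -10 -1
negate -> -10 1
-      -> -11
12     -> -11 12
3      -> -11 12 3
-      -> -11 9
dup    -> -11 9 9
6      -> -11 9 9 6
-47    -> -11 9 9 6 -47
+      -> -11 9 9 -41
/      -> -11 9 0
+      -> -11 9
-      -> -20

-20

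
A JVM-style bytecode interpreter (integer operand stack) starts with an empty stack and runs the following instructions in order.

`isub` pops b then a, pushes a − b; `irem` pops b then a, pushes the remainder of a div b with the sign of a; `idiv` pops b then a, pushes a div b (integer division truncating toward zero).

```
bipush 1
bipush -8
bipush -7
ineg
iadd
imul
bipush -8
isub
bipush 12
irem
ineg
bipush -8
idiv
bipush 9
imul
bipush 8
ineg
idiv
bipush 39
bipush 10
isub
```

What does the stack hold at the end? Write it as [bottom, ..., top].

[0, 29]

bipush 1  -> 1
bipush -8 -> 1 -8
bipush -7 -> 1 -8 -7
ineg      -> 1 -8 7
iadd      -> 1 -1
imul      -> -1
bipush -8 -> -1 -8
isub      -> 7
bipush 12 -> 7 12
irem      -> 7
ineg      -> -7
bipush -8 -> -7 -8
idiv      -> 0
bipush 9  -> 0 9
imul      -> 0
bipush 8  -> 0 8
ineg      -> 0 -8
idiv      -> 0
bipush 39 -> 0 39
bipush 10 -> 0 39 10
isub      -> 0 29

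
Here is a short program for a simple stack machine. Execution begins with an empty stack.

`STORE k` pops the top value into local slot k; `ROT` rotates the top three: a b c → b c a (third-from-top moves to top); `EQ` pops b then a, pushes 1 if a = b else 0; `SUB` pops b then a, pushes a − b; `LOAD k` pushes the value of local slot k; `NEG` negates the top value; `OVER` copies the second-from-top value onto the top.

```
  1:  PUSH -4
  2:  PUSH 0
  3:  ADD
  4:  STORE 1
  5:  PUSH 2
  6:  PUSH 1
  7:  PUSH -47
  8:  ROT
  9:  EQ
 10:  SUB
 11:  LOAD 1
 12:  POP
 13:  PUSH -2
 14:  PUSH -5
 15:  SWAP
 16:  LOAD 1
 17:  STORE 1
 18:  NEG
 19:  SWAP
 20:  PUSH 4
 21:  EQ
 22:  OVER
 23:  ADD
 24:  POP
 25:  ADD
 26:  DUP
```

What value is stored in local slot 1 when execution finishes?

PUSH -4  : [-4]
PUSH 0   : [-4, 0]
ADD      : [-4]
STORE 1  : []
PUSH 2   : [2]
PUSH 1   : [2, 1]
PUSH -47 : [2, 1, -47]
ROT      : [1, -47, 2]
EQ       : [1, 0]
SUB      : [1]
LOAD 1   : [1, -4]
POP      : [1]
PUSH -2  : [1, -2]
PUSH -5  : [1, -2, -5]
SWAP     : [1, -5, -2]
LOAD 1   : [1, -5, -2, -4]
STORE 1  : [1, -5, -2]
NEG      : [1, -5, 2]
SWAP     : [1, 2, -5]
PUSH 4   : [1, 2, -5, 4]
EQ       : [1, 2, 0]
OVER     : [1, 2, 0, 2]
ADD      : [1, 2, 2]
POP      : [1, 2]
ADD      : [3]
DUP      : [3, 3]

-4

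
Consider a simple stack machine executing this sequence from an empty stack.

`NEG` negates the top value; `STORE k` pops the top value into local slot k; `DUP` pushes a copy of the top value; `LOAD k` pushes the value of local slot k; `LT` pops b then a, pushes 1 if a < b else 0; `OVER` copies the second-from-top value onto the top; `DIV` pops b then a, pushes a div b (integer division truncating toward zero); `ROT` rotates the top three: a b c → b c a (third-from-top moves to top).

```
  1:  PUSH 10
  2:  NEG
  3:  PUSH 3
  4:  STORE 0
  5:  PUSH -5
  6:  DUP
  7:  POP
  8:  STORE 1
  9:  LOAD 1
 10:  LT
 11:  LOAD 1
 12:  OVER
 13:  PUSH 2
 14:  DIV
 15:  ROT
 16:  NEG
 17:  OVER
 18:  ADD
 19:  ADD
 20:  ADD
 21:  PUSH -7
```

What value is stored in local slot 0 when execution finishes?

3

PUSH 10 : [10]
NEG     : [-10]
PUSH 3  : [-10, 3]
STORE 0 : [-10]
PUSH -5 : [-10, -5]
DUP     : [-10, -5, -5]
POP     : [-10, -5]
STORE 1 : [-10]
LOAD 1  : [-10, -5]
LT      : [1]
LOAD 1  : [1, -5]
OVER    : [1, -5, 1]
PUSH 2  : [1, -5, 1, 2]
DIV     : [1, -5, 0]
ROT     : [-5, 0, 1]
NEG     : [-5, 0, -1]
OVER    : [-5, 0, -1, 0]
ADD     : [-5, 0, -1]
ADD     : [-5, -1]
ADD     : [-6]
PUSH -7 : [-6, -7]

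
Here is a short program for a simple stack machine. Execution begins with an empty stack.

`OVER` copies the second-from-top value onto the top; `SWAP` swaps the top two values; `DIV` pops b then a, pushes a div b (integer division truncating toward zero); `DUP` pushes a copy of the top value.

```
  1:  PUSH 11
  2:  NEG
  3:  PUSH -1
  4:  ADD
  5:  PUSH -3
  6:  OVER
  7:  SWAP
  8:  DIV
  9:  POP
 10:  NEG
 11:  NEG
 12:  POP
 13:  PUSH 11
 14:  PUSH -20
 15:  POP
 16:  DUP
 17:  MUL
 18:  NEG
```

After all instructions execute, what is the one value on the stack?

-121

PUSH 11   11
NEG       -11
PUSH -1   -11 -1
ADD       -12
PUSH -3   -12 -3
OVER      -12 -3 -12
SWAP      -12 -12 -3
DIV       -12 4
POP       -12
NEG       12
NEG       -12
POP       (empty)
PUSH 11   11
PUSH -20  11 -20
POP       11
DUP       11 11
MUL       121
NEG       -121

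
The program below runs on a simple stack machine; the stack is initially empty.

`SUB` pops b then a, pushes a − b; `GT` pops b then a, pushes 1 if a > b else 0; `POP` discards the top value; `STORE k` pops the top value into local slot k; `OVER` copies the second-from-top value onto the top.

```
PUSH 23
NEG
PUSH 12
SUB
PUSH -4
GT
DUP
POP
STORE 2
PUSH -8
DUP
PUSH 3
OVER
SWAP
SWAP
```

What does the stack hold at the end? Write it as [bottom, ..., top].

PUSH 23 → 23
NEG     → -23
PUSH 12 → -23 12
SUB     → -35
PUSH -4 → -35 -4
GT      → 0
DUP     → 0 0
POP     → 0
STORE 2 → (empty)
PUSH -8 → -8
DUP     → -8 -8
PUSH 3  → -8 -8 3
OVER    → -8 -8 3 -8
SWAP    → -8 -8 -8 3
SWAP    → -8 -8 3 -8

[-8, -8, 3, -8]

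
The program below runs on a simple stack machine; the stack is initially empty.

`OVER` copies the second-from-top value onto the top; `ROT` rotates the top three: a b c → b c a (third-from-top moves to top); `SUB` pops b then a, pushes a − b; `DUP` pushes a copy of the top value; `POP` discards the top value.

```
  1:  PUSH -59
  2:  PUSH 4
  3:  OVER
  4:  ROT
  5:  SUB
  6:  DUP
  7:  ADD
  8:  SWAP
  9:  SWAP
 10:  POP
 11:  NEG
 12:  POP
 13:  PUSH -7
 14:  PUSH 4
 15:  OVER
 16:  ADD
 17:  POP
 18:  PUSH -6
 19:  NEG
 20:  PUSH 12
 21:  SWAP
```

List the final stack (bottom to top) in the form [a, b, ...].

[-7, 12, 6]

PUSH -59 → [-59]
PUSH 4   → [-59, 4]
OVER     → [-59, 4, -59]
ROT      → [4, -59, -59]
SUB      → [4, 0]
DUP      → [4, 0, 0]
ADD      → [4, 0]
SWAP     → [0, 4]
SWAP     → [4, 0]
POP      → [4]
NEG      → [-4]
POP      → []
PUSH -7  → [-7]
PUSH 4   → [-7, 4]
OVER     → [-7, 4, -7]
ADD      → [-7, -3]
POP      → [-7]
PUSH -6  → [-7, -6]
NEG      → [-7, 6]
PUSH 12  → [-7, 6, 12]
SWAP     → [-7, 12, 6]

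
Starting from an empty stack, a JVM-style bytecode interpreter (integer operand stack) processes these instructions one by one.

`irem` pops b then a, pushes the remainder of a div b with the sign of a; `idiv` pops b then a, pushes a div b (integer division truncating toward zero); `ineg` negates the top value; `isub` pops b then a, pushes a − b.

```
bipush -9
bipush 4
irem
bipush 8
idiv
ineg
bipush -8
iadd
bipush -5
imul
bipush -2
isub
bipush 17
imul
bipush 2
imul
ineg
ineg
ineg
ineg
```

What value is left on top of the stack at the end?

1428

bipush -9 -> [-9]
bipush 4  -> [-9, 4]
irem      -> [-1]
bipush 8  -> [-1, 8]
idiv      -> [0]
ineg      -> [0]
bipush -8 -> [0, -8]
iadd      -> [-8]
bipush -5 -> [-8, -5]
imul      -> [40]
bipush -2 -> [40, -2]
isub      -> [42]
bipush 17 -> [42, 17]
imul      -> [714]
bipush 2  -> [714, 2]
imul      -> [1428]
ineg      -> [-1428]
ineg      -> [1428]
ineg      -> [-1428]
ineg      -> [1428]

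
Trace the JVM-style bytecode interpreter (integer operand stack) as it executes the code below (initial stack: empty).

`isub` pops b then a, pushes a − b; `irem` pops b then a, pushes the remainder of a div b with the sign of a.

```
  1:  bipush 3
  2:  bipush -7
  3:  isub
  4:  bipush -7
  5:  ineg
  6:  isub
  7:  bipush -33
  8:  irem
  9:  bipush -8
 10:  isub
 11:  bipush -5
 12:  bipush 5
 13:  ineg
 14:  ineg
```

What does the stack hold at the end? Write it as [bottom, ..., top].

[11, -5, 5]

bipush 3    3
bipush -7   3 -7
isub        10
bipush -7   10 -7
ineg        10 7
isub        3
bipush -33  3 -33
irem        3
bipush -8   3 -8
isub        11
bipush -5   11 -5
bipush 5    11 -5 5
ineg        11 -5 -5
ineg        11 -5 5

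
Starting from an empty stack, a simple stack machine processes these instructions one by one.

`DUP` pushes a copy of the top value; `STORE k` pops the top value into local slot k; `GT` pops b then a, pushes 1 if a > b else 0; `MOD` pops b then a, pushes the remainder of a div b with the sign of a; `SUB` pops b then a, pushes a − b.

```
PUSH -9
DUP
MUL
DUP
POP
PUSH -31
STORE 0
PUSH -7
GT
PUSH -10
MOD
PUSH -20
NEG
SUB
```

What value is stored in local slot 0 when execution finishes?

PUSH -9   [-9]
DUP       [-9, -9]
MUL       [81]
DUP       [81, 81]
POP       [81]
PUSH -31  [81, -31]
STORE 0   [81]
PUSH -7   [81, -7]
GT        [1]
PUSH -10  [1, -10]
MOD       [1]
PUSH -20  [1, -20]
NEG       [1, 20]
SUB       [-19]

-31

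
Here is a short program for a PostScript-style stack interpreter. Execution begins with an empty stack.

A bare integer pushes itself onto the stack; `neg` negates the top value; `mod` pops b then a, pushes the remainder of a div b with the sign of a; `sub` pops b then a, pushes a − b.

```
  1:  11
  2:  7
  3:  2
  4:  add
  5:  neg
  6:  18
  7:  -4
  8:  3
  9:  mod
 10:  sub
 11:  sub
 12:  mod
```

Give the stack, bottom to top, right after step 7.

11  : 11
7   : 11 7
2   : 11 7 2
add : 11 9
neg : 11 -9
18  : 11 -9 18
-4  : 11 -9 18 -4

[11, -9, 18, -4]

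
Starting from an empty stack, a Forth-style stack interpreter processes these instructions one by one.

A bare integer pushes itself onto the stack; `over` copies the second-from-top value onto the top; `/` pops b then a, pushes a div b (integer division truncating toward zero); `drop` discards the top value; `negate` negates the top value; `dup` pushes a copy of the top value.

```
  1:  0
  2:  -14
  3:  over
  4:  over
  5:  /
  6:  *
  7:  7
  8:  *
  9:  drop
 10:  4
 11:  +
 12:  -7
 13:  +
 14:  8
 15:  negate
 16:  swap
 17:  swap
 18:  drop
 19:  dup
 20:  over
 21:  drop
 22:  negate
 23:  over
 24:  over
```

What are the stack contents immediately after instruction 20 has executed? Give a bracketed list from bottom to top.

[-3, -3, -3]

0      → 0
-14    → 0 -14
over   → 0 -14 0
over   → 0 -14 0 -14
/      → 0 -14 0
*      → 0 0
7      → 0 0 7
*      → 0 0
drop   → 0
4      → 0 4
+      → 4
-7     → 4 -7
+      → -3
8      → -3 8
negate → -3 -8
swap   → -8 -3
swap   → -3 -8
drop   → -3
dup    → -3 -3
over   → -3 -3 -3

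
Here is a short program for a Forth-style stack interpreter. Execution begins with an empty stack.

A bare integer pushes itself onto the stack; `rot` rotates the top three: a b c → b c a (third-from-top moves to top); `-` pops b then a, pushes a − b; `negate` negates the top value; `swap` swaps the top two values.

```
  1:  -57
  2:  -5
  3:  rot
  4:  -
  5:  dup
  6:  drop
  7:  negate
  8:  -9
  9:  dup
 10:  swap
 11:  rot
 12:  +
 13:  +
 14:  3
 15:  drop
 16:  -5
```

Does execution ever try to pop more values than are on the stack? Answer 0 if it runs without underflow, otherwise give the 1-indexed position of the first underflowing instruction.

-57  [-57]
-5   [-57, -5]
rot  — needs 3 operands, stack has 2 → underflow

3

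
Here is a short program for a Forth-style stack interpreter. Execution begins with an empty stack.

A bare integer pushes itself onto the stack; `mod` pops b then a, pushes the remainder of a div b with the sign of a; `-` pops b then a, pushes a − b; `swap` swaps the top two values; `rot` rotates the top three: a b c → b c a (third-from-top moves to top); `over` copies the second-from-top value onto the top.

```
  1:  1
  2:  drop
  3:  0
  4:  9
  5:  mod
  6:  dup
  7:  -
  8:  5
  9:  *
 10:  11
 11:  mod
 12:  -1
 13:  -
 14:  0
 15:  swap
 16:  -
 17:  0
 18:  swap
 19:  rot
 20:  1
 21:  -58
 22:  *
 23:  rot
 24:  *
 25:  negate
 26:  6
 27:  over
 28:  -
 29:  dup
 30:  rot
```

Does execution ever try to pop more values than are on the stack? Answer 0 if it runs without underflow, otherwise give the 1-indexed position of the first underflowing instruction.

1    -> 1
drop -> (empty)
0    -> 0
9    -> 0 9
mod  -> 0
dup  -> 0 0
-    -> 0
5    -> 0 5
*    -> 0
11   -> 0 11
mod  -> 0
-1   -> 0 -1
-    -> 1
0    -> 1 0
swap -> 0 1
-    -> -1
0    -> -1 0
swap -> 0 -1
rot  — needs 3 operands, stack has 2 → underflow

19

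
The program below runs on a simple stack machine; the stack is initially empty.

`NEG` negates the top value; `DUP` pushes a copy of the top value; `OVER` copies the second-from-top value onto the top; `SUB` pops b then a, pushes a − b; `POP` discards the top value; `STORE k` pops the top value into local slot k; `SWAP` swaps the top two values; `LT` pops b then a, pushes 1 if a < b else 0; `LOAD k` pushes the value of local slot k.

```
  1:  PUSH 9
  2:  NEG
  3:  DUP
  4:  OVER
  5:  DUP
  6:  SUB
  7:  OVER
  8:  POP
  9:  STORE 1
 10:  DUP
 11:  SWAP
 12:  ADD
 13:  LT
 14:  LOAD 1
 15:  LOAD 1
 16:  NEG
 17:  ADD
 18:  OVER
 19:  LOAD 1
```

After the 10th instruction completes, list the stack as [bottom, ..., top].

PUSH 9  : 9
NEG     : -9
DUP     : -9 -9
OVER    : -9 -9 -9
DUP     : -9 -9 -9 -9
SUB     : -9 -9 0
OVER    : -9 -9 0 -9
POP     : -9 -9 0
STORE 1 : -9 -9
DUP     : -9 -9 -9

[-9, -9, -9]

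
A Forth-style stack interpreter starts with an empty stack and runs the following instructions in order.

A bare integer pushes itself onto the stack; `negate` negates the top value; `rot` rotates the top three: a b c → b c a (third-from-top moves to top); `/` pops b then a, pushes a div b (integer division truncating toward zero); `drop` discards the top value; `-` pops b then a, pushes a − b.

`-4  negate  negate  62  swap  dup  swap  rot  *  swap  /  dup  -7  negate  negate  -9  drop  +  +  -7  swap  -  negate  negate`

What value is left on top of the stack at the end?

-4     : -4
negate : 4
negate : -4
62     : -4 62
swap   : 62 -4
dup    : 62 -4 -4
swap   : 62 -4 -4
rot    : -4 -4 62
*      : -4 -248
swap   : -248 -4
/      : 62
dup    : 62 62
-7     : 62 62 -7
negate : 62 62 7
negate : 62 62 -7
-9     : 62 62 -7 -9
drop   : 62 62 -7
+      : 62 55
+      : 117
-7     : 117 -7
swap   : -7 117
-      : -124
negate : 124
negate : -124

-124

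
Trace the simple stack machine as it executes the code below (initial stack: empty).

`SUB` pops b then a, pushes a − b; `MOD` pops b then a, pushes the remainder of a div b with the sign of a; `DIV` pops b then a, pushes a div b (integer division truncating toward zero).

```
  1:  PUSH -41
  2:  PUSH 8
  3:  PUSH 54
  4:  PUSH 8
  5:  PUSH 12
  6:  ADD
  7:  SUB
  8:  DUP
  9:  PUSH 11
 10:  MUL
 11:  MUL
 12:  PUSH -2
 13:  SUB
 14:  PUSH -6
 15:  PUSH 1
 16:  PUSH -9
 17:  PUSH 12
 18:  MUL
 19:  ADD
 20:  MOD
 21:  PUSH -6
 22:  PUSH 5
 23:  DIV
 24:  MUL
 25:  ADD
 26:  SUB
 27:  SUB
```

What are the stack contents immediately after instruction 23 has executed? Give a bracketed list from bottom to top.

PUSH -41 -> [-41]
PUSH 8   -> [-41, 8]
PUSH 54  -> [-41, 8, 54]
PUSH 8   -> [-41, 8, 54, 8]
PUSH 12  -> [-41, 8, 54, 8, 12]
ADD      -> [-41, 8, 54, 20]
SUB      -> [-41, 8, 34]
DUP      -> [-41, 8, 34, 34]
PUSH 11  -> [-41, 8, 34, 34, 11]
MUL      -> [-41, 8, 34, 374]
MUL      -> [-41, 8, 12716]
PUSH -2  -> [-41, 8, 12716, -2]
SUB      -> [-41, 8, 12718]
PUSH -6  -> [-41, 8, 12718, -6]
PUSH 1   -> [-41, 8, 12718, -6, 1]
PUSH -9  -> [-41, 8, 12718, -6, 1, -9]
PUSH 12  -> [-41, 8, 12718, -6, 1, -9, 12]
MUL      -> [-41, 8, 12718, -6, 1, -108]
ADD      -> [-41, 8, 12718, -6, -107]
MOD      -> [-41, 8, 12718, -6]
PUSH -6  -> [-41, 8, 12718, -6, -6]
PUSH 5   -> [-41, 8, 12718, -6, -6, 5]
DIV      -> [-41, 8, 12718, -6, -1]

[-41, 8, 12718, -6, -1]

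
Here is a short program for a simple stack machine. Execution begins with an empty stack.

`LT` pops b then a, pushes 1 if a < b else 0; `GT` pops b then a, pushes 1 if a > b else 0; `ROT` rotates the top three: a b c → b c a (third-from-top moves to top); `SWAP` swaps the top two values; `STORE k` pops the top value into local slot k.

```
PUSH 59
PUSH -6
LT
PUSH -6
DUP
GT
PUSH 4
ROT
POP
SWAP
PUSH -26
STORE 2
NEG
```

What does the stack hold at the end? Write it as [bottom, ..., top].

[4, 0]

PUSH 59  -> 59
PUSH -6  -> 59 -6
LT       -> 0
PUSH -6  -> 0 -6
DUP      -> 0 -6 -6
GT       -> 0 0
PUSH 4   -> 0 0 4
ROT      -> 0 4 0
POP      -> 0 4
SWAP     -> 4 0
PUSH -26 -> 4 0 -26
STORE 2  -> 4 0
NEG      -> 4 0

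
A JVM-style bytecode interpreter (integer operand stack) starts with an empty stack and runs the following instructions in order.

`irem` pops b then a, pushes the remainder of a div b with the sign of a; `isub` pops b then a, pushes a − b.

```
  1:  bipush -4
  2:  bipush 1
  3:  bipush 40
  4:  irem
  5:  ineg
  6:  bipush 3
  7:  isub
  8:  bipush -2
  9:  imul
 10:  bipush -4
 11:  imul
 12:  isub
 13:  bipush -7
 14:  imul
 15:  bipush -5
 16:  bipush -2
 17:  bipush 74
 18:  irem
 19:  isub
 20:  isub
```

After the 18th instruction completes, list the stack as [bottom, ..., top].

bipush -4 : [-4]
bipush 1  : [-4, 1]
bipush 40 : [-4, 1, 40]
irem      : [-4, 1]
ineg      : [-4, -1]
bipush 3  : [-4, -1, 3]
isub      : [-4, -4]
bipush -2 : [-4, -4, -2]
imul      : [-4, 8]
bipush -4 : [-4, 8, -4]
imul      : [-4, -32]
isub      : [28]
bipush -7 : [28, -7]
imul      : [-196]
bipush -5 : [-196, -5]
bipush -2 : [-196, -5, -2]
bipush 74 : [-196, -5, -2, 74]
irem      : [-196, -5, -2]

[-196, -5, -2]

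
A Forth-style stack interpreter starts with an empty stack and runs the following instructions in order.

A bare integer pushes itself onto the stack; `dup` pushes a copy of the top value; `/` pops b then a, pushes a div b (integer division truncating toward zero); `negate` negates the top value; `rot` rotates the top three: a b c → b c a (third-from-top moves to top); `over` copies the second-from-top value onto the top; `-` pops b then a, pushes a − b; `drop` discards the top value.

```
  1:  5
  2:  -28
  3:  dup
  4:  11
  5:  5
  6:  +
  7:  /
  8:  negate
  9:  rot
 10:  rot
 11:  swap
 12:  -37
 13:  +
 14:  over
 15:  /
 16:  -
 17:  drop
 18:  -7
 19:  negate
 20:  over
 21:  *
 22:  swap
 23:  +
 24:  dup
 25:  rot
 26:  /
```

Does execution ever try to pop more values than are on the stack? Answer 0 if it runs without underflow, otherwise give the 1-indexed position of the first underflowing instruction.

5      -> 5
-28    -> 5 -28
dup    -> 5 -28 -28
11     -> 5 -28 -28 11
5      -> 5 -28 -28 11 5
+      -> 5 -28 -28 16
/      -> 5 -28 -1
negate -> 5 -28 1
rot    -> -28 1 5
rot    -> 1 5 -28
swap   -> 1 -28 5
-37    -> 1 -28 5 -37
+      -> 1 -28 -32
over   -> 1 -28 -32 -28
/      -> 1 -28 1
-      -> 1 -29
drop   -> 1
-7     -> 1 -7
negate -> 1 7
over   -> 1 7 1
*      -> 1 7
swap   -> 7 1
+      -> 8
dup    -> 8 8
rot  — needs 3 operands, stack has 2 → underflow

25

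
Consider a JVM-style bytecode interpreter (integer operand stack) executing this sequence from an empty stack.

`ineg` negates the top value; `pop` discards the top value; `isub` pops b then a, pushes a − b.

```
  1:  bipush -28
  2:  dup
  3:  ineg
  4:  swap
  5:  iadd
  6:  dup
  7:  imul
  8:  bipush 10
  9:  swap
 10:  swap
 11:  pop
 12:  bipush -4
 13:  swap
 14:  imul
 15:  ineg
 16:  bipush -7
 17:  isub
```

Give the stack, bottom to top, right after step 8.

[0, 10]

bipush -28 : -28
dup        : -28 -28
ineg       : -28 28
swap       : 28 -28
iadd       : 0
dup        : 0 0
imul       : 0
bipush 10  : 0 10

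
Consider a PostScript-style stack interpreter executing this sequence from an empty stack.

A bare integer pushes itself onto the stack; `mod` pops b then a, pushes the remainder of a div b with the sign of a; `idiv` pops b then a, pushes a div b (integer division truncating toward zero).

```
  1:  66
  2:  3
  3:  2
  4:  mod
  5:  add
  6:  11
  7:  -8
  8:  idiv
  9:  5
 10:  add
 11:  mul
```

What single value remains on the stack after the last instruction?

66   : 66
3    : 66 3
2    : 66 3 2
mod  : 66 1
add  : 67
11   : 67 11
-8   : 67 11 -8
idiv : 67 -1
5    : 67 -1 5
add  : 67 4
mul  : 268

268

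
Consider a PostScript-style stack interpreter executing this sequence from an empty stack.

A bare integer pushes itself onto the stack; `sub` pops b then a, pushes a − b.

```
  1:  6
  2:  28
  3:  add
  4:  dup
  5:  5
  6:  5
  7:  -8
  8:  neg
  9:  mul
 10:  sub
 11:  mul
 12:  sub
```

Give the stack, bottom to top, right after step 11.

6    6
28   6 28
add  34
dup  34 34
5    34 34 5
5    34 34 5 5
-8   34 34 5 5 -8
neg  34 34 5 5 8
mul  34 34 5 40
sub  34 34 -35
mul  34 -1190

[34, -1190]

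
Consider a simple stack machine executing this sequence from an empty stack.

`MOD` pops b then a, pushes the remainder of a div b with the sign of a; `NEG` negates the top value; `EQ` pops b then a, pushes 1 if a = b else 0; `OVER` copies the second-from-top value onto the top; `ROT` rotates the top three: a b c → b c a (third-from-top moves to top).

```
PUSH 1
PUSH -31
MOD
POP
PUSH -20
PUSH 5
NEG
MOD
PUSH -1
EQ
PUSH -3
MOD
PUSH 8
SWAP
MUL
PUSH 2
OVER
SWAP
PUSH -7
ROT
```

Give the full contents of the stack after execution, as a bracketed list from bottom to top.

[0, 2, -7, 0]

PUSH 1   : [1]
PUSH -31 : [1, -31]
MOD      : [1]
POP      : []
PUSH -20 : [-20]
PUSH 5   : [-20, 5]
NEG      : [-20, -5]
MOD      : [0]
PUSH -1  : [0, -1]
EQ       : [0]
PUSH -3  : [0, -3]
MOD      : [0]
PUSH 8   : [0, 8]
SWAP     : [8, 0]
MUL      : [0]
PUSH 2   : [0, 2]
OVER     : [0, 2, 0]
SWAP     : [0, 0, 2]
PUSH -7  : [0, 0, 2, -7]
ROT      : [0, 2, -7, 0]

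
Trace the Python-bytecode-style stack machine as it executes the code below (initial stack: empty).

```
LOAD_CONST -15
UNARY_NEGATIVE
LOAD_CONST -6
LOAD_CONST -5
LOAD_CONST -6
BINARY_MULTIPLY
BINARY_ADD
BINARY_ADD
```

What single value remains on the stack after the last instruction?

LOAD_CONST -15  : [-15]
UNARY_NEGATIVE  : [15]
LOAD_CONST -6   : [15, -6]
LOAD_CONST -5   : [15, -6, -5]
LOAD_CONST -6   : [15, -6, -5, -6]
BINARY_MULTIPLY : [15, -6, 30]
BINARY_ADD      : [15, 24]
BINARY_ADD      : [39]

39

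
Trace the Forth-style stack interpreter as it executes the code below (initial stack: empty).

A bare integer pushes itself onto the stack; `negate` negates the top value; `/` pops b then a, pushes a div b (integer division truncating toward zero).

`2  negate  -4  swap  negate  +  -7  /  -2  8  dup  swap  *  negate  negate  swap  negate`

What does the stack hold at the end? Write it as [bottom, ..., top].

2      -> 2
negate -> -2
-4     -> -2 -4
swap   -> -4 -2
negate -> -4 2
+      -> -2
-7     -> -2 -7
/      -> 0
-2     -> 0 -2
8      -> 0 -2 8
dup    -> 0 -2 8 8
swap   -> 0 -2 8 8
*      -> 0 -2 64
negate -> 0 -2 -64
negate -> 0 -2 64
swap   -> 0 64 -2
negate -> 0 64 2

[0, 64, 2]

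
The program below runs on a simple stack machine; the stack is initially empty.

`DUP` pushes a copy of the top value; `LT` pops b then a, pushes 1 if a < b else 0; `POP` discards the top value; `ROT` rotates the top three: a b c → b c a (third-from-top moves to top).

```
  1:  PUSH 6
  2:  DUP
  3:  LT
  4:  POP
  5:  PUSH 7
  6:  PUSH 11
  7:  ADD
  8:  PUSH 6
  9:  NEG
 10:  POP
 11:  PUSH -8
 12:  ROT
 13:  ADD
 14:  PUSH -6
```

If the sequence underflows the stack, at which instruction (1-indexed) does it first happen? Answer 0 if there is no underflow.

PUSH 6  → [6]
DUP     → [6, 6]
LT      → [0]
POP     → []
PUSH 7  → [7]
PUSH 11 → [7, 11]
ADD     → [18]
PUSH 6  → [18, 6]
NEG     → [18, -6]
POP     → [18]
PUSH -8 → [18, -8]
ROT  — needs 3 operands, stack has 2 → underflow

12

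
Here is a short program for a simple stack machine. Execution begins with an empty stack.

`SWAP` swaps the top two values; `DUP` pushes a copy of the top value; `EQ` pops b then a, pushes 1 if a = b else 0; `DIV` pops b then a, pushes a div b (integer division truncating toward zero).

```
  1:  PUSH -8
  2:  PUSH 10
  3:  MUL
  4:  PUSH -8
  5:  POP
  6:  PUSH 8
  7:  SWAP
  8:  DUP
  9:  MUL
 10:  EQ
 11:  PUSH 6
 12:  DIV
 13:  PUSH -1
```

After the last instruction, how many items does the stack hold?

2

PUSH -8 : [-8]
PUSH 10 : [-8, 10]
MUL     : [-80]
PUSH -8 : [-80, -8]
POP     : [-80]
PUSH 8  : [-80, 8]
SWAP    : [8, -80]
DUP     : [8, -80, -80]
MUL     : [8, 6400]
EQ      : [0]
PUSH 6  : [0, 6]
DIV     : [0]
PUSH -1 : [0, -1]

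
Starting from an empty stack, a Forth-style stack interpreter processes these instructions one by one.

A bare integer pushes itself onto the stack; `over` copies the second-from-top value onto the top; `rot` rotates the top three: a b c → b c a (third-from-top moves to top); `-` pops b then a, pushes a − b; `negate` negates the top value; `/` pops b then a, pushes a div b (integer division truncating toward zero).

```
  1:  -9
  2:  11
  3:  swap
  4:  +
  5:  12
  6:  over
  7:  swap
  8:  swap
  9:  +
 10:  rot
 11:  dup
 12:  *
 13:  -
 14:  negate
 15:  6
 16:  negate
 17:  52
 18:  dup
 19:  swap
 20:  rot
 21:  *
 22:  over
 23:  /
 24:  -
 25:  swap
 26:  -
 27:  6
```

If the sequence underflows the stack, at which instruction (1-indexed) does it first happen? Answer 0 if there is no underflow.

-9   -> -9
11   -> -9 11
swap -> 11 -9
+    -> 2
12   -> 2 12
over -> 2 12 2
swap -> 2 2 12
swap -> 2 12 2
+    -> 2 14
rot  — needs 3 operands, stack has 2 → underflow

10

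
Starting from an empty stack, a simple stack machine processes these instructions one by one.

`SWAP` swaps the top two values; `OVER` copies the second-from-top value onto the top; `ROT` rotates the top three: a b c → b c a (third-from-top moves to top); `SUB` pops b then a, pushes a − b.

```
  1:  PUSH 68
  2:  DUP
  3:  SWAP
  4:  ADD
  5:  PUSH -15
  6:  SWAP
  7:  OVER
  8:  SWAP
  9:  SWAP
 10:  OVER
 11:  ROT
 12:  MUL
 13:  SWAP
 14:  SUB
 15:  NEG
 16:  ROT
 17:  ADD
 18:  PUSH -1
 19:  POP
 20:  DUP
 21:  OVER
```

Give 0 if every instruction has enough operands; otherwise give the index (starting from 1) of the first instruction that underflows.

16

PUSH 68   [68]
DUP       [68, 68]
SWAP      [68, 68]
ADD       [136]
PUSH -15  [136, -15]
SWAP      [-15, 136]
OVER      [-15, 136, -15]
SWAP      [-15, -15, 136]
SWAP      [-15, 136, -15]
OVER      [-15, 136, -15, 136]
ROT       [-15, -15, 136, 136]
MUL       [-15, -15, 18496]
SWAP      [-15, 18496, -15]
SUB       [-15, 18511]
NEG       [-15, -18511]
ROT  — needs 3 operands, stack has 2 → underflow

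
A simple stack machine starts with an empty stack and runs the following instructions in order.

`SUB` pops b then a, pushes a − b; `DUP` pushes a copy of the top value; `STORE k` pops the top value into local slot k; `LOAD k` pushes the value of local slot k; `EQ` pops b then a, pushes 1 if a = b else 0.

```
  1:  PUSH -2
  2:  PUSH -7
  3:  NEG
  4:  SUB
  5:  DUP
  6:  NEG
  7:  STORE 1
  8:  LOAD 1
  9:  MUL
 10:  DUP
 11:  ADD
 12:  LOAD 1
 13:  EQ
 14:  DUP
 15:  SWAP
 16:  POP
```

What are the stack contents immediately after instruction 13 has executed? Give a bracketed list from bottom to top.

[0]

PUSH -2 -> [-2]
PUSH -7 -> [-2, -7]
NEG     -> [-2, 7]
SUB     -> [-9]
DUP     -> [-9, -9]
NEG     -> [-9, 9]
STORE 1 -> [-9]
LOAD 1  -> [-9, 9]
MUL     -> [-81]
DUP     -> [-81, -81]
ADD     -> [-162]
LOAD 1  -> [-162, 9]
EQ      -> [0]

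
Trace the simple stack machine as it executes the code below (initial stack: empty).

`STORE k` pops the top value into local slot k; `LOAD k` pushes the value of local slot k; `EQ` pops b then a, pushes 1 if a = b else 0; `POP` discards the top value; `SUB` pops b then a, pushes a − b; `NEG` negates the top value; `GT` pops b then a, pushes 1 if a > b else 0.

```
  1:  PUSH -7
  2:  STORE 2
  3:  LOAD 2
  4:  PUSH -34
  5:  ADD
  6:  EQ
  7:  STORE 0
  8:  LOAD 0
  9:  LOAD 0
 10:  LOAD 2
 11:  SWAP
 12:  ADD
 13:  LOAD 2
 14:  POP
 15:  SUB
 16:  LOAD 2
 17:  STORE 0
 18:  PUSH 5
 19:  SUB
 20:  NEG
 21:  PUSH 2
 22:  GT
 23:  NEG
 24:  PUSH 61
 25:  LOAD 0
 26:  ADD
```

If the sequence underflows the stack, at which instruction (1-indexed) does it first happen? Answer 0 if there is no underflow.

PUSH -7  → [-7]
STORE 2  → []
LOAD 2   → [-7]
PUSH -34 → [-7, -34]
ADD      → [-41]
EQ  — needs 2 operands, stack has 1 → underflow

6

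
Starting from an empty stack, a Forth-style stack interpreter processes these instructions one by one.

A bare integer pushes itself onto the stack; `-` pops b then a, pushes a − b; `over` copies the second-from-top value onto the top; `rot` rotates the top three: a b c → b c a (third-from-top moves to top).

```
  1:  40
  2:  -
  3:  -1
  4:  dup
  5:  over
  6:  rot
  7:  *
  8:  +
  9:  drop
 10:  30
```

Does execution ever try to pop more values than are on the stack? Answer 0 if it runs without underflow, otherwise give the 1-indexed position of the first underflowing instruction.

2

40 : [40]
-  — needs 2 operands, stack has 1 → underflow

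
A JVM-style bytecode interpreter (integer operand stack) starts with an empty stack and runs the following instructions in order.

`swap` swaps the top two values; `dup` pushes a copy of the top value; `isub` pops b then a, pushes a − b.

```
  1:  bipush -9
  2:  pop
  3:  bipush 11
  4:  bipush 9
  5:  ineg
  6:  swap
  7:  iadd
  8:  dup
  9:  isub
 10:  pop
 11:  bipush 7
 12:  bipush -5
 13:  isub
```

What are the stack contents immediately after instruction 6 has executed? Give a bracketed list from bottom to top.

[-9, 11]

bipush -9 → [-9]
pop       → []
bipush 11 → [11]
bipush 9  → [11, 9]
ineg      → [11, -9]
swap      → [-9, 11]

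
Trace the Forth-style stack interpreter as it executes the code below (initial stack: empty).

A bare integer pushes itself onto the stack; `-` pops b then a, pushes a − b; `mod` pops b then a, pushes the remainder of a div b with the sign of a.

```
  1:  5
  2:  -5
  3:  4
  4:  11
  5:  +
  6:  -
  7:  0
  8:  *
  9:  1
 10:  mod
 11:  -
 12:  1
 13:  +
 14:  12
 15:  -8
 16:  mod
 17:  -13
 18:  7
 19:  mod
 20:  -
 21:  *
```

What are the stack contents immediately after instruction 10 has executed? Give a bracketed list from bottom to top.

5   : 5
-5  : 5 -5
4   : 5 -5 4
11  : 5 -5 4 11
+   : 5 -5 15
-   : 5 -20
0   : 5 -20 0
*   : 5 0
1   : 5 0 1
mod : 5 0

[5, 0]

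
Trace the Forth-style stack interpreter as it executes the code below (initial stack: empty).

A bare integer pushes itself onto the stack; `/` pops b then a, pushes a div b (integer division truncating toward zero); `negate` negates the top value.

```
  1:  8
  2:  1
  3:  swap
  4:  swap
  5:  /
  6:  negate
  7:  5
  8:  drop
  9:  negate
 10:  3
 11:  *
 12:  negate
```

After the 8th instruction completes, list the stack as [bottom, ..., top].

[-8]

8      -> 8
1      -> 8 1
swap   -> 1 8
swap   -> 8 1
/      -> 8
negate -> -8
5      -> -8 5
drop   -> -8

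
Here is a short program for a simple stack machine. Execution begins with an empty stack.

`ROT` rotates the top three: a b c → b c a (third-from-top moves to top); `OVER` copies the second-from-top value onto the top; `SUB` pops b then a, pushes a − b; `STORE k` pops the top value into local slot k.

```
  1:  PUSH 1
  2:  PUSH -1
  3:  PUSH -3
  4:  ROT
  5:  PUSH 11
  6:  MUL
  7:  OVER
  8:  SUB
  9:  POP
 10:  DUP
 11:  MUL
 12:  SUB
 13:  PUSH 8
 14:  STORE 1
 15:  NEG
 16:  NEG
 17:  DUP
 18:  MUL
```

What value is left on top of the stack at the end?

PUSH 1  -> [1]
PUSH -1 -> [1, -1]
PUSH -3 -> [1, -1, -3]
ROT     -> [-1, -3, 1]
PUSH 11 -> [-1, -3, 1, 11]
MUL     -> [-1, -3, 11]
OVER    -> [-1, -3, 11, -3]
SUB     -> [-1, -3, 14]
POP     -> [-1, -3]
DUP     -> [-1, -3, -3]
MUL     -> [-1, 9]
SUB     -> [-10]
PUSH 8  -> [-10, 8]
STORE 1 -> [-10]
NEG     -> [10]
NEG     -> [-10]
DUP     -> [-10, -10]
MUL     -> [100]

100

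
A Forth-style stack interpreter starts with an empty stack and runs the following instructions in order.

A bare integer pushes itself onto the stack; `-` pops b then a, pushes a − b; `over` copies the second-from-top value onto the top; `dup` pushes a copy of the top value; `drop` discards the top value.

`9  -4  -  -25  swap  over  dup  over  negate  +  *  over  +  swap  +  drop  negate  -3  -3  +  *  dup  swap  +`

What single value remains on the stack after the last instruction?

9       9
-4      9 -4
-       13
-25     13 -25
swap    -25 13
over    -25 13 -25
dup     -25 13 -25 -25
over    -25 13 -25 -25 -25
negate  -25 13 -25 -25 25
+       -25 13 -25 0
*       -25 13 0
over    -25 13 0 13
+       -25 13 13
swap    -25 13 13
+       -25 26
drop    -25
negate  25
-3      25 -3
-3      25 -3 -3
+       25 -6
*       -150
dup     -150 -150
swap    -150 -150
+       -300

-300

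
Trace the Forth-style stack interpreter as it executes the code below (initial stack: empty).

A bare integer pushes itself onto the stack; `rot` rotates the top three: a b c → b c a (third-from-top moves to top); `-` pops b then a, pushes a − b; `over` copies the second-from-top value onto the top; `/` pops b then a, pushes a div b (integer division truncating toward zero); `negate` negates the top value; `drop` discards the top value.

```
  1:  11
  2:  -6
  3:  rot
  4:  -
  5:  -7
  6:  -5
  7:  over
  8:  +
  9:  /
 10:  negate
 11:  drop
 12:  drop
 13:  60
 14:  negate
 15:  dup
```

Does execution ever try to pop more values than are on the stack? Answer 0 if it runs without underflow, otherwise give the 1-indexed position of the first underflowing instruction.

3

11 → [11]
-6 → [11, -6]
rot  — needs 3 operands, stack has 2 → underflow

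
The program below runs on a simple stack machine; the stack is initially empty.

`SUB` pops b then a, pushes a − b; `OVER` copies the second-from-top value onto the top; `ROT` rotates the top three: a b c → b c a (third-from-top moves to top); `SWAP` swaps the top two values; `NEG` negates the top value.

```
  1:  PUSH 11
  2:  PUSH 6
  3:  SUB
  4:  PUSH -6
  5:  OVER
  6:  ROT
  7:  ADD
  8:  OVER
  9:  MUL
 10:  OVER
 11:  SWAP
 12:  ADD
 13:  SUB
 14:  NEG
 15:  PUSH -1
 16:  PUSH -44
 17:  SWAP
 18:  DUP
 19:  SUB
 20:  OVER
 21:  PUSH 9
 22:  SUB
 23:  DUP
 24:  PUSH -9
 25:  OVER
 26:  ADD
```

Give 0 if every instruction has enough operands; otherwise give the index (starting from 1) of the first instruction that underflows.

0

PUSH 11  -> 11
PUSH 6   -> 11 6
SUB      -> 5
PUSH -6  -> 5 -6
OVER     -> 5 -6 5
ROT      -> -6 5 5
ADD      -> -6 10
OVER     -> -6 10 -6
MUL      -> -6 -60
OVER     -> -6 -60 -6
SWAP     -> -6 -6 -60
ADD      -> -6 -66
SUB      -> 60
NEG      -> -60
PUSH -1  -> -60 -1
PUSH -44 -> -60 -1 -44
SWAP     -> -60 -44 -1
DUP      -> -60 -44 -1 -1
SUB      -> -60 -44 0
OVER     -> -60 -44 0 -44
PUSH 9   -> -60 -44 0 -44 9
SUB      -> -60 -44 0 -53
DUP      -> -60 -44 0 -53 -53
PUSH -9  -> -60 -44 0 -53 -53 -9
OVER     -> -60 -44 0 -53 -53 -9 -53
ADD      -> -60 -44 0 -53 -53 -62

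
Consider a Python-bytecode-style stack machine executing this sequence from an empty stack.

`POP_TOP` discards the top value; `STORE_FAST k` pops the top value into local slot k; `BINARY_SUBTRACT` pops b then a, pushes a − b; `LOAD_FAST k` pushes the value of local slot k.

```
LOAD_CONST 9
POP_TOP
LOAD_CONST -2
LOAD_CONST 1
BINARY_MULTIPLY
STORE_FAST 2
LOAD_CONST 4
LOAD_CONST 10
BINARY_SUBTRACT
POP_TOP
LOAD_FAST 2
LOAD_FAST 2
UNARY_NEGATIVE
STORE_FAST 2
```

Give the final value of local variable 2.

2

LOAD_CONST 9    -> 9
POP_TOP         -> (empty)
LOAD_CONST -2   -> -2
LOAD_CONST 1    -> -2 1
BINARY_MULTIPLY -> -2
STORE_FAST 2    -> (empty)
LOAD_CONST 4    -> 4
LOAD_CONST 10   -> 4 10
BINARY_SUBTRACT -> -6
POP_TOP         -> (empty)
LOAD_FAST 2     -> -2
LOAD_FAST 2     -> -2 -2
UNARY_NEGATIVE  -> -2 2
STORE_FAST 2    -> -2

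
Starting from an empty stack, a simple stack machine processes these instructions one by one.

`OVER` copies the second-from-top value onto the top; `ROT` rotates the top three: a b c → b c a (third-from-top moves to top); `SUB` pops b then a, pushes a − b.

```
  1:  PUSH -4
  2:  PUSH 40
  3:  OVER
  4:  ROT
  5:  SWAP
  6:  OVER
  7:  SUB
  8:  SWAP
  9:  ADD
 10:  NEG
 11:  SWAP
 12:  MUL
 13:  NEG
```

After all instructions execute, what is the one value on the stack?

PUSH -4  -4
PUSH 40  -4 40
OVER     -4 40 -4
ROT      40 -4 -4
SWAP     40 -4 -4
OVER     40 -4 -4 -4
SUB      40 -4 0
SWAP     40 0 -4
ADD      40 -4
NEG      40 4
SWAP     4 40
MUL      160
NEG      -160

-160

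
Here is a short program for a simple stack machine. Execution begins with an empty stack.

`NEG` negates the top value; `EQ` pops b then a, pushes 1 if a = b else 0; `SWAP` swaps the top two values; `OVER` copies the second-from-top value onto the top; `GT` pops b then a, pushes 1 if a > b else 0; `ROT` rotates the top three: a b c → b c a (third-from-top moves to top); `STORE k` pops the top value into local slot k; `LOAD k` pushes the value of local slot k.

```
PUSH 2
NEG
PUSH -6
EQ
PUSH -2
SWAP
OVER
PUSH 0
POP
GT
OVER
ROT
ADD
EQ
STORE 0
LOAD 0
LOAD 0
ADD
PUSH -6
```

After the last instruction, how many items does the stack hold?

PUSH 2  -> [2]
NEG     -> [-2]
PUSH -6 -> [-2, -6]
EQ      -> [0]
PUSH -2 -> [0, -2]
SWAP    -> [-2, 0]
OVER    -> [-2, 0, -2]
PUSH 0  -> [-2, 0, -2, 0]
POP     -> [-2, 0, -2]
GT      -> [-2, 1]
OVER    -> [-2, 1, -2]
ROT     -> [1, -2, -2]
ADD     -> [1, -4]
EQ      -> [0]
STORE 0 -> []
LOAD 0  -> [0]
LOAD 0  -> [0, 0]
ADD     -> [0]
PUSH -6 -> [0, -6]

2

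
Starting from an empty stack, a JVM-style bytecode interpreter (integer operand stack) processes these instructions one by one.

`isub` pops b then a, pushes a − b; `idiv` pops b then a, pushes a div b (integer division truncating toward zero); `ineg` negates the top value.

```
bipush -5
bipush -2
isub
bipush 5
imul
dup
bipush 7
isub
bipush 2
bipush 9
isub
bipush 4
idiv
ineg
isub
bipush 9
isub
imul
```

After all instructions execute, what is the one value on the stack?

bipush -5 : [-5]
bipush -2 : [-5, -2]
isub      : [-3]
bipush 5  : [-3, 5]
imul      : [-15]
dup       : [-15, -15]
bipush 7  : [-15, -15, 7]
isub      : [-15, -22]
bipush 2  : [-15, -22, 2]
bipush 9  : [-15, -22, 2, 9]
isub      : [-15, -22, -7]
bipush 4  : [-15, -22, -7, 4]
idiv      : [-15, -22, -1]
ineg      : [-15, -22, 1]
isub      : [-15, -23]
bipush 9  : [-15, -23, 9]
isub      : [-15, -32]
imul      : [480]

480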